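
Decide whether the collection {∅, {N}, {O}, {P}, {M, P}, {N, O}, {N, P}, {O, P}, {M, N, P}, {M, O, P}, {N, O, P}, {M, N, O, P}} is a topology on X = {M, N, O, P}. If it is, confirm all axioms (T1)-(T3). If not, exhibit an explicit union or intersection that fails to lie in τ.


τ IS a topology on X.

Axiom (T1): ∅ ∈ τ? Yes; X ∈ τ? Yes.
Axiom (T2/T3): check pairwise unions and intersections of members of τ.
All pairwise intersections and unions checked — each lies in τ. Therefore τ satisfies (T1), (T2), (T3): it IS a topology on X.


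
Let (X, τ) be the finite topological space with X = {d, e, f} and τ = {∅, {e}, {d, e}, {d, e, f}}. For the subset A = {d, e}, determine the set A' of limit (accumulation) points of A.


A' = {d, f}

For each x ∈ X, list the open sets U ∈ τ with x ∈ U, then check whether U ∩ (A ∖ {x}) ≠ ∅ for every such U.
  x = d: opens ∋ x are {d, e}, {d, e, f}; each meets A ∖ {d}, so x IS a limit point.
  x = e: open {e} ∋ x has {e} ∩ (A ∖ {e}) = ∅, so x is NOT a limit point.
  x = f: opens ∋ x are {d, e, f}; each meets A ∖ {f}, so x IS a limit point.
Collecting: A' = {d, f}.


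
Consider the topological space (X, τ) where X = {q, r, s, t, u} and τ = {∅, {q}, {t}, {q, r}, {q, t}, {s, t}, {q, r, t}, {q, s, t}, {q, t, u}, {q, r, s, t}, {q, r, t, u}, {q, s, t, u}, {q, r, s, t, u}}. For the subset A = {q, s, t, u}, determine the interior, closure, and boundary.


int(A) = {q, s, t, u}, cl(A) = {q, r, s, t, u}, ∂A = {r}.

Closed sets in (X, τ) are complements of opens:
  closed(X, τ) = {∅, {r}, {s}, {u}, {r, s}, {r, u}, {s, u}, {q, r, u}, {r, s, u}, {s, t, u}, {q, r, s, u}, {r, s, t, u}, {q, r, s, t, u}}.
int(A) = ⋃ {U ∈ τ : U ⊆ A}. Opens contained in A: ∅, {q}, {t}, {q, t}, {s, t}, {q, s, t}, {q, t, u}, {q, s, t, u}.
Taking the union of these: int(A) = {q, s, t, u}.
cl(A) = ⋂ {C closed : A ⊆ C}. Closed sets containing A: {q, r, s, t, u}.
Intersecting these: cl(A) = {q, r, s, t, u}.
∂A = cl(A) ∖ int(A) = {q, r, s, t, u} ∖ {q, s, t, u} = {r}.


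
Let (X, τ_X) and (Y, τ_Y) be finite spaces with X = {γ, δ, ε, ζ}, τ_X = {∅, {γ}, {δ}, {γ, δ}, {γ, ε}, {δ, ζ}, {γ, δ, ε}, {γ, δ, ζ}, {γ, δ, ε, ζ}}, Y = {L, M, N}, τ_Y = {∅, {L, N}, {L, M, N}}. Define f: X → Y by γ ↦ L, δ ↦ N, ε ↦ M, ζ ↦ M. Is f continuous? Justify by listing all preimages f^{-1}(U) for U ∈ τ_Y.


f IS continuous.

Compute f^{-1}(U) for each U ∈ τ_Y:
  U = ∅: f^{-1}(U) = ∅ ∈ τ_X ✓.
  U = {L, N}: f^{-1}(U) = {γ, δ} ∈ τ_X ✓.
  U = {L, M, N}: f^{-1}(U) = {γ, δ, ε, ζ} ∈ τ_X ✓.
Every preimage lies in τ_X, so f IS continuous.


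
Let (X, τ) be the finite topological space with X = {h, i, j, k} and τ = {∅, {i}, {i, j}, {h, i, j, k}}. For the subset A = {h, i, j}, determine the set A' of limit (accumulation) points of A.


A' = {h, j, k}

For each x ∈ X, list the open sets U ∈ τ with x ∈ U, then check whether U ∩ (A ∖ {x}) ≠ ∅ for every such U.
  x = h: opens ∋ x are {h, i, j, k}; each meets A ∖ {h}, so x IS a limit point.
  x = i: open {i} ∋ x has {i} ∩ (A ∖ {i}) = ∅, so x is NOT a limit point.
  x = j: opens ∋ x are {i, j}, {h, i, j, k}; each meets A ∖ {j}, so x IS a limit point.
  x = k: opens ∋ x are {h, i, j, k}; each meets A ∖ {k}, so x IS a limit point.
Collecting: A' = {h, j, k}.


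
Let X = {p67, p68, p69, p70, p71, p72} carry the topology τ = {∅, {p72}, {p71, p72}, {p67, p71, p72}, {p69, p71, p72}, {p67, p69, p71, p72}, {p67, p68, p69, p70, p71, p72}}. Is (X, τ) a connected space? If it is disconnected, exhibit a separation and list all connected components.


(X, τ) is connected.

Find clopen sets (U ∈ τ with X ∖ U ∈ τ):
  U = ∅, X ∖ U = {p67, p68, p69, p70, p71, p72} — both open, so U is clopen.
  U = {p67, p68, p69, p70, p71, p72}, X ∖ U = ∅ — both open, so U is clopen.
Only trivial clopens (∅ and X) exist, so (X, τ) is connected.
Compute connected components by grouping points that agree on all clopens:
  component: {p67, p68, p69, p70, p71, p72}


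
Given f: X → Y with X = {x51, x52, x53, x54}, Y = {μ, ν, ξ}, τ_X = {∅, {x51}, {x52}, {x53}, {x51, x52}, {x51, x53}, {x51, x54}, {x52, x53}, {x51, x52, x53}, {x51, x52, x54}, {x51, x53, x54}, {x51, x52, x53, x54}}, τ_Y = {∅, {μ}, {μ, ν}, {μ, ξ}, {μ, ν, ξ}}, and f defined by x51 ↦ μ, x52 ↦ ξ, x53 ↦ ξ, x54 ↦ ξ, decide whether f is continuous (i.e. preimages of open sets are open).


f IS continuous.

Compute f^{-1}(U) for each U ∈ τ_Y:
  U = ∅: f^{-1}(U) = ∅ ∈ τ_X ✓.
  U = {μ}: f^{-1}(U) = {x51} ∈ τ_X ✓.
  U = {μ, ν}: f^{-1}(U) = {x51} ∈ τ_X ✓.
  U = {μ, ξ}: f^{-1}(U) = {x51, x52, x53, x54} ∈ τ_X ✓.
  U = {μ, ν, ξ}: f^{-1}(U) = {x51, x52, x53, x54} ∈ τ_X ✓.
Every preimage lies in τ_X, so f IS continuous.


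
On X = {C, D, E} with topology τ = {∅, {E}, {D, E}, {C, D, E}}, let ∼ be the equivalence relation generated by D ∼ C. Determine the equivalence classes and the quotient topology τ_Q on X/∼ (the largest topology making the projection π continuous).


X/∼ = {[C=D], [E]}; |τ_Q| = 3.

Equivalence classes: [C=D], [E].
Quotient map π: X → X/∼ sends C ↦ [C=D], D ↦ [C=D], E ↦ [E].
For each subset V ⊆ X/∼, compute π^{-1}(V) ⊆ X and check whether π^{-1}(V) ∈ τ. V is open in τ_Q iff π^{-1}(V) ∈ τ.
  V = {}: π^{-1}(V) = ∅ ∈ τ ✓.
  V = {[C=D]}: π^{-1}(V) = {C, D} ∉ τ ✗.
  V = {[E]}: π^{-1}(V) = {E} ∈ τ ✓.
  V = {[C=D], [E]}: π^{-1}(V) = {C, D, E} ∈ τ ✓.
Open sets in the quotient: τ_Q = {{}, {[E]}, {[C=D], [E]}} (3 elements).


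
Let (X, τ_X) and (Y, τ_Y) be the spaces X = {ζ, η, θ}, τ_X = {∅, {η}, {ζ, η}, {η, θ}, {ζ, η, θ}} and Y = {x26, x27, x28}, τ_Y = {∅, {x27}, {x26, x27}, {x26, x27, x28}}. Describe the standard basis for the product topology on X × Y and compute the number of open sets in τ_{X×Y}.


Basis B = {∅ × ∅, {η} × {x27}, {ζ, η} × {x27}, {η} × {x26, x27}, {η, θ} × {x27}, {ζ, η, θ} × {x27}, {η} × {x26, x27, x28}, {ζ, η} × {x26, x27}, {η, θ} × {x26, x27}, {ζ, η} × {x26, x27, x28}, {ζ, η, θ} × {x26, x27}, {η, θ} × {x26, x27, x28}, {ζ, η, θ} × {x26, x27, x28}}; |τ_{X×Y}| = 30.

Enumerate products U × V with U ∈ τ_X, V ∈ τ_Y (deduplicated):
  ∅ × ∅ = {} (∅)
  {η} × {x27} = {(η,x27)}
  {ζ, η} × {x27} = {(ζ,x27), (η,x27)}
  {η} × {x26, x27} = {(η,x26), (η,x27)}
  {η, θ} × {x27} = {(η,x27), (θ,x27)}
  {ζ, η, θ} × {x27} = {(ζ,x27), (η,x27), (θ,x27)}
  {η} × {x26, x27, x28} = {(η,x26), (η,x27), (η,x28)}
  {ζ, η} × {x26, x27} = {(ζ,x26), (ζ,x27), (η,x26), (η,x27)}
  {η, θ} × {x26, x27} = {(η,x26), (η,x27), (θ,x26), (θ,x27)}
  {ζ, η} × {x26, x27, x28} = {(ζ,x26), (ζ,x27), (ζ,x28), (η,x26), (η,x27), (η,x28)}
  {ζ, η, θ} × {x26, x27} = {(ζ,x26), (ζ,x27), (η,x26), (η,x27), (θ,x26), (θ,x27)}
  {η, θ} × {x26, x27, x28} = {(η,x26), (η,x27), (η,x28), (θ,x26), (θ,x27), (θ,x28)}
  {ζ, η, θ} × {x26, x27, x28} = {(ζ,x26), (ζ,x27), (ζ,x28), (η,x26), (η,x27), (η,x28), (θ,x26), (θ,x27), (θ,x28)}
These 13 distinct sets form the basis B.
Close under arbitrary unions to get τ_{X×Y}; counting gives |τ_{X×Y}| = 30.


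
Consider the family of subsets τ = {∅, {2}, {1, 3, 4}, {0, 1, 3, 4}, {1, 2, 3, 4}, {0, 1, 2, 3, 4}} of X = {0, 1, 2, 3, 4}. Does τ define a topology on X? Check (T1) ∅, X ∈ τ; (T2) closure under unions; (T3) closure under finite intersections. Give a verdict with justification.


τ IS a topology on X.

Axiom (T1): ∅ ∈ τ? Yes; X ∈ τ? Yes.
Axiom (T2/T3): check pairwise unions and intersections of members of τ.
All pairwise intersections and unions checked — each lies in τ. Therefore τ satisfies (T1), (T2), (T3): it IS a topology on X.


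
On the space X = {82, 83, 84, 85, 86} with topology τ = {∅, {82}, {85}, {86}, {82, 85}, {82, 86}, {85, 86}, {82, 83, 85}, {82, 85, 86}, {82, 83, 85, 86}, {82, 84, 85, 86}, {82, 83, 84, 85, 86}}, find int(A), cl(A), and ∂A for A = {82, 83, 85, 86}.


int(A) = {82, 83, 85, 86}, cl(A) = {82, 83, 84, 85, 86}, ∂A = {84}.

Closed sets in (X, τ) are complements of opens:
  closed(X, τ) = {∅, {83}, {84}, {83, 84}, {84, 86}, {82, 83, 84}, {83, 84, 85}, {83, 84, 86}, {82, 83, 84, 85}, {82, 83, 84, 86}, {83, 84, 85, 86}, {82, 83, 84, 85, 86}}.
int(A) = ⋃ {U ∈ τ : U ⊆ A}. Opens contained in A: ∅, {82}, {85}, {86}, {82, 85}, {82, 86}, {85, 86}, {82, 83, 85}, {82, 85, 86}, {82, 83, 85, 86}.
Taking the union of these: int(A) = {82, 83, 85, 86}.
cl(A) = ⋂ {C closed : A ⊆ C}. Closed sets containing A: {82, 83, 84, 85, 86}.
Intersecting these: cl(A) = {82, 83, 84, 85, 86}.
∂A = cl(A) ∖ int(A) = {82, 83, 84, 85, 86} ∖ {82, 83, 85, 86} = {84}.


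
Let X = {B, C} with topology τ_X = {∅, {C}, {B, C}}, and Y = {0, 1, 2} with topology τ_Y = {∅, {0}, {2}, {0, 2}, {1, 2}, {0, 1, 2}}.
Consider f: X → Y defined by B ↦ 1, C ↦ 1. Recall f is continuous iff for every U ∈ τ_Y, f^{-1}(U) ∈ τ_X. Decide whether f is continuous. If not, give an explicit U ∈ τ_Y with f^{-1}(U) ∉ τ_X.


f IS continuous.

Compute f^{-1}(U) for each U ∈ τ_Y:
  U = ∅: f^{-1}(U) = ∅ ∈ τ_X ✓.
  U = {0}: f^{-1}(U) = ∅ ∈ τ_X ✓.
  U = {2}: f^{-1}(U) = ∅ ∈ τ_X ✓.
  U = {0, 2}: f^{-1}(U) = ∅ ∈ τ_X ✓.
  U = {1, 2}: f^{-1}(U) = {B, C} ∈ τ_X ✓.
  U = {0, 1, 2}: f^{-1}(U) = {B, C} ∈ τ_X ✓.
Every preimage lies in τ_X, so f IS continuous.


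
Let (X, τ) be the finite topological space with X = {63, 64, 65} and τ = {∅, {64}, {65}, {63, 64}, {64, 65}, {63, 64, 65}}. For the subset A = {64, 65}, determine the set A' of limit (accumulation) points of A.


A' = {63}

For each x ∈ X, list the open sets U ∈ τ with x ∈ U, then check whether U ∩ (A ∖ {x}) ≠ ∅ for every such U.
  x = 63: opens ∋ x are {63, 64}, {63, 64, 65}; each meets A ∖ {63}, so x IS a limit point.
  x = 64: open {64} ∋ x has {64} ∩ (A ∖ {64}) = ∅, so x is NOT a limit point.
  x = 65: open {65} ∋ x has {65} ∩ (A ∖ {65}) = ∅, so x is NOT a limit point.
Collecting: A' = {63}.


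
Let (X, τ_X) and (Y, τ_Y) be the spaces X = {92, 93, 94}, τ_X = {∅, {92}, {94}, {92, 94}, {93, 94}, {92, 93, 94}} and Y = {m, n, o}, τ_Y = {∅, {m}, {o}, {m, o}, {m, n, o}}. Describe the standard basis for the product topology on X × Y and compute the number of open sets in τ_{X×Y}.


Basis B = {∅ × ∅, {92} × {m}, {92} × {o}, {94} × {m}, {94} × {o}, {92} × {m, o}, {92, 94} × {m}, {92, 94} × {o}, {93, 94} × {m}, {93, 94} × {o}, {94} × {m, o}, {92} × {m, n, o}, {92, 93, 94} × {m}, {92, 93, 94} × {o}, {94} × {m, n, o}, {92, 94} × {m, o}, {93, 94} × {m, o}, {92, 94} × {m, n, o}, {92, 93, 94} × {m, o}, {93, 94} × {m, n, o}, {92, 93, 94} × {m, n, o}}; |τ_{X×Y}| = 70.

Enumerate products U × V with U ∈ τ_X, V ∈ τ_Y (deduplicated):
  ∅ × ∅ = {} (∅)
  {92} × {m} = {(92,m)}
  {92} × {o} = {(92,o)}
  {94} × {m} = {(94,m)}
  {94} × {o} = {(94,o)}
  {92} × {m, o} = {(92,m), (92,o)}
  {92, 94} × {m} = {(92,m), (94,m)}
  {92, 94} × {o} = {(92,o), (94,o)}
  {93, 94} × {m} = {(93,m), (94,m)}
  {93, 94} × {o} = {(93,o), (94,o)}
  {94} × {m, o} = {(94,m), (94,o)}
  {92} × {m, n, o} = {(92,m), (92,n), (92,o)}
  {92, 93, 94} × {m} = {(92,m), (93,m), (94,m)}
  {92, 93, 94} × {o} = {(92,o), (93,o), (94,o)}
  {94} × {m, n, o} = {(94,m), (94,n), (94,o)}
  {92, 94} × {m, o} = {(92,m), (92,o), (94,m), (94,o)}
  {93, 94} × {m, o} = {(93,m), (93,o), (94,m), (94,o)}
  {92, 94} × {m, n, o} = {(92,m), (92,n), (92,o), (94,m), (94,n), (94,o)}
  {92, 93, 94} × {m, o} = {(92,m), (92,o), (93,m), (93,o), (94,m), (94,o)}
  {93, 94} × {m, n, o} = {(93,m), (93,n), (93,o), (94,m), (94,n), (94,o)}
  {92, 93, 94} × {m, n, o} = {(92,m), (92,n), (92,o), (93,m), (93,n), (93,o), (94,m), (94,n), (94,o)}
These 21 distinct sets form the basis B.
Close under arbitrary unions to get τ_{X×Y}; counting gives |τ_{X×Y}| = 70.


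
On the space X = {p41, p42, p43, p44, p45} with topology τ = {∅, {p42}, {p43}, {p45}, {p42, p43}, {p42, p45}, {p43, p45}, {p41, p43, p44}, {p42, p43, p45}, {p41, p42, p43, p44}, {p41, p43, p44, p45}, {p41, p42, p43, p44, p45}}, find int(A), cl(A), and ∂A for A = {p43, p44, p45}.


int(A) = {p43, p45}, cl(A) = {p41, p43, p44, p45}, ∂A = {p41, p44}.

Closed sets in (X, τ) are complements of opens:
  closed(X, τ) = {∅, {p42}, {p45}, {p41, p44}, {p42, p45}, {p41, p42, p44}, {p41, p43, p44}, {p41, p44, p45}, {p41, p42, p43, p44}, {p41, p42, p44, p45}, {p41, p43, p44, p45}, {p41, p42, p43, p44, p45}}.
int(A) = ⋃ {U ∈ τ : U ⊆ A}. Opens contained in A: ∅, {p43}, {p45}, {p43, p45}.
Taking the union of these: int(A) = {p43, p45}.
cl(A) = ⋂ {C closed : A ⊆ C}. Closed sets containing A: {p41, p43, p44, p45}, {p41, p42, p43, p44, p45}.
Intersecting these: cl(A) = {p41, p43, p44, p45}.
∂A = cl(A) ∖ int(A) = {p41, p43, p44, p45} ∖ {p43, p45} = {p41, p44}.


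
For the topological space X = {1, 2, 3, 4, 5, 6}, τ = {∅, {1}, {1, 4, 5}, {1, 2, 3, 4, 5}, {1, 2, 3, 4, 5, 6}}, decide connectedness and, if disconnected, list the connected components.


(X, τ) is connected.

Find clopen sets (U ∈ τ with X ∖ U ∈ τ):
  U = ∅, X ∖ U = {1, 2, 3, 4, 5, 6} — both open, so U is clopen.
  U = {1, 2, 3, 4, 5, 6}, X ∖ U = ∅ — both open, so U is clopen.
Only trivial clopens (∅ and X) exist, so (X, τ) is connected.
Compute connected components by grouping points that agree on all clopens:
  component: {1, 2, 3, 4, 5, 6}


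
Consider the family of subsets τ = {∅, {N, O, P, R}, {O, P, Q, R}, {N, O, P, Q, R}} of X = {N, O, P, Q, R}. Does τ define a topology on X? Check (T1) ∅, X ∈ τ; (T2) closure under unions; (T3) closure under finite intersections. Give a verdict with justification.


τ is NOT a topology on X.

Axiom (T1): ∅ ∈ τ? Yes; X ∈ τ? Yes.
Axiom (T2/T3): check pairwise unions and intersections of members of τ.
Counterexample for (T3): {N, O, P, R} ∩ {O, P, Q, R} = {O, P, R} ∉ τ. Therefore τ is NOT a topology.


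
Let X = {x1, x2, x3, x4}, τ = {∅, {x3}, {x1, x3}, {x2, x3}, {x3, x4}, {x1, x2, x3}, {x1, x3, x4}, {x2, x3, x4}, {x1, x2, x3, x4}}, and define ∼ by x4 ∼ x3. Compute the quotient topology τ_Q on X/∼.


X/∼ = {[x1], [x2], [x3=x4]}; |τ_Q| = 5.

Equivalence classes: [x1], [x2], [x3=x4].
Quotient map π: X → X/∼ sends x1 ↦ [x1], x2 ↦ [x2], x3 ↦ [x3=x4], x4 ↦ [x3=x4].
For each subset V ⊆ X/∼, compute π^{-1}(V) ⊆ X and check whether π^{-1}(V) ∈ τ. V is open in τ_Q iff π^{-1}(V) ∈ τ.
  V = {}: π^{-1}(V) = ∅ ∈ τ ✓.
  V = {[x1]}: π^{-1}(V) = {x1} ∉ τ ✗.
  V = {[x2]}: π^{-1}(V) = {x2} ∉ τ ✗.
  V = {[x1], [x2]}: π^{-1}(V) = {x1, x2} ∉ τ ✗.
  V = {[x3=x4]}: π^{-1}(V) = {x3, x4} ∈ τ ✓.
  V = {[x1], [x3=x4]}: π^{-1}(V) = {x1, x3, x4} ∈ τ ✓.
  V = {[x2], [x3=x4]}: π^{-1}(V) = {x2, x3, x4} ∈ τ ✓.
  V = {[x1], [x2], [x3=x4]}: π^{-1}(V) = {x1, x2, x3, x4} ∈ τ ✓.
Open sets in the quotient: τ_Q = {{}, {[x3=x4]}, {[x1], [x3=x4]}, {[x2], [x3=x4]}, {[x1], [x2], [x3=x4]}} (5 elements).


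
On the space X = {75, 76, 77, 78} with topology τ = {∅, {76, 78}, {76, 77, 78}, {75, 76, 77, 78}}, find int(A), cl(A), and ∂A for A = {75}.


int(A) = ∅, cl(A) = {75}, ∂A = {75}.

Closed sets in (X, τ) are complements of opens:
  closed(X, τ) = {∅, {75}, {75, 77}, {75, 76, 77, 78}}.
int(A) = ⋃ {U ∈ τ : U ⊆ A}. Opens contained in A: ∅.
Taking the union of these: int(A) = ∅.
cl(A) = ⋂ {C closed : A ⊆ C}. Closed sets containing A: {75}, {75, 77}, {75, 76, 77, 78}.
Intersecting these: cl(A) = {75}.
∂A = cl(A) ∖ int(A) = {75} ∖ ∅ = {75}.


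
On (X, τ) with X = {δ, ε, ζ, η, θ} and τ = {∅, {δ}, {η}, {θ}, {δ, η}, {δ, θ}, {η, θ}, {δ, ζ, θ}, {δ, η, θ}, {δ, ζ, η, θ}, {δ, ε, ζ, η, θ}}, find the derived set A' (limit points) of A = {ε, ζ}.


A' = {ε}

For each x ∈ X, list the open sets U ∈ τ with x ∈ U, then check whether U ∩ (A ∖ {x}) ≠ ∅ for every such U.
  x = δ: open {δ} ∋ x has {δ} ∩ (A ∖ {δ}) = ∅, so x is NOT a limit point.
  x = ε: opens ∋ x are {δ, ε, ζ, η, θ}; each meets A ∖ {ε}, so x IS a limit point.
  x = ζ: open {δ, ζ, θ} ∋ x has {δ, ζ, θ} ∩ (A ∖ {ζ}) = ∅, so x is NOT a limit point.
  x = η: open {η} ∋ x has {η} ∩ (A ∖ {η}) = ∅, so x is NOT a limit point.
  x = θ: open {θ} ∋ x has {θ} ∩ (A ∖ {θ}) = ∅, so x is NOT a limit point.
Collecting: A' = {ε}.


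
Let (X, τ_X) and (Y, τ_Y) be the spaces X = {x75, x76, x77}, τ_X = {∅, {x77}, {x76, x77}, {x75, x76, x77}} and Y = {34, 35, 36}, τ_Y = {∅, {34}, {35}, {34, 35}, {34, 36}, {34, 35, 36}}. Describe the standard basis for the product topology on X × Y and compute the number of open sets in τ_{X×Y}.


Basis B = {∅ × ∅, {x77} × {34}, {x77} × {35}, {x76, x77} × {34}, {x76, x77} × {35}, {x77} × {34, 35}, {x77} × {34, 36}, {x75, x76, x77} × {34}, {x75, x76, x77} × {35}, {x77} × {34, 35, 36}, {x76, x77} × {34, 35}, {x76, x77} × {34, 36}, {x75, x76, x77} × {34, 35}, {x75, x76, x77} × {34, 36}, {x76, x77} × {34, 35, 36}, {x75, x76, x77} × {34, 35, 36}}; |τ_{X×Y}| = 40.

Enumerate products U × V with U ∈ τ_X, V ∈ τ_Y (deduplicated):
  ∅ × ∅ = {} (∅)
  {x77} × {34} = {(x77,34)}
  {x77} × {35} = {(x77,35)}
  {x76, x77} × {34} = {(x76,34), (x77,34)}
  {x76, x77} × {35} = {(x76,35), (x77,35)}
  {x77} × {34, 35} = {(x77,34), (x77,35)}
  {x77} × {34, 36} = {(x77,34), (x77,36)}
  {x75, x76, x77} × {34} = {(x75,34), (x76,34), (x77,34)}
  {x75, x76, x77} × {35} = {(x75,35), (x76,35), (x77,35)}
  {x77} × {34, 35, 36} = {(x77,34), (x77,35), (x77,36)}
  {x76, x77} × {34, 35} = {(x76,34), (x76,35), (x77,34), (x77,35)}
  {x76, x77} × {34, 36} = {(x76,34), (x76,36), (x77,34), (x77,36)}
  {x75, x76, x77} × {34, 35} = {(x75,34), (x75,35), (x76,34), (x76,35), (x77,34), (x77,35)}
  {x75, x76, x77} × {34, 36} = {(x75,34), (x75,36), (x76,34), (x76,36), (x77,34), (x77,36)}
  {x76, x77} × {34, 35, 36} = {(x76,34), (x76,35), (x76,36), (x77,34), (x77,35), (x77,36)}
  {x75, x76, x77} × {34, 35, 36} = {(x75,34), (x75,35), (x75,36), (x76,34), (x76,35), (x76,36), (x77,34), (x77,35), (x77,36)}
These 16 distinct sets form the basis B.
Close under arbitrary unions to get τ_{X×Y}; counting gives |τ_{X×Y}| = 40.


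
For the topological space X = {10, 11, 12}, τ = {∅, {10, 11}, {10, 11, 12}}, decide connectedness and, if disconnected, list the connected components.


(X, τ) is connected.

Find clopen sets (U ∈ τ with X ∖ U ∈ τ):
  U = ∅, X ∖ U = {10, 11, 12} — both open, so U is clopen.
  U = {10, 11, 12}, X ∖ U = ∅ — both open, so U is clopen.
Only trivial clopens (∅ and X) exist, so (X, τ) is connected.
Compute connected components by grouping points that agree on all clopens:
  component: {10, 11, 12}


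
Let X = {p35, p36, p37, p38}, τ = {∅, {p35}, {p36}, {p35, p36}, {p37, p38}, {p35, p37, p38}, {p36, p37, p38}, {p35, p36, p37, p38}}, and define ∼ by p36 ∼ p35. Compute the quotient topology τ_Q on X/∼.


X/∼ = {[p35=p36], [p37], [p38]}; |τ_Q| = 4.

Equivalence classes: [p35=p36], [p37], [p38].
Quotient map π: X → X/∼ sends p35 ↦ [p35=p36], p36 ↦ [p35=p36], p37 ↦ [p37], p38 ↦ [p38].
For each subset V ⊆ X/∼, compute π^{-1}(V) ⊆ X and check whether π^{-1}(V) ∈ τ. V is open in τ_Q iff π^{-1}(V) ∈ τ.
  V = {}: π^{-1}(V) = ∅ ∈ τ ✓.
  V = {[p35=p36]}: π^{-1}(V) = {p35, p36} ∈ τ ✓.
  V = {[p37]}: π^{-1}(V) = {p37} ∉ τ ✗.
  V = {[p35=p36], [p37]}: π^{-1}(V) = {p35, p36, p37} ∉ τ ✗.
  V = {[p38]}: π^{-1}(V) = {p38} ∉ τ ✗.
  V = {[p35=p36], [p38]}: π^{-1}(V) = {p35, p36, p38} ∉ τ ✗.
  V = {[p37], [p38]}: π^{-1}(V) = {p37, p38} ∈ τ ✓.
  V = {[p35=p36], [p37], [p38]}: π^{-1}(V) = {p35, p36, p37, p38} ∈ τ ✓.
Open sets in the quotient: τ_Q = {{}, {[p35=p36]}, {[p37], [p38]}, {[p35=p36], [p37], [p38]}} (4 elements).


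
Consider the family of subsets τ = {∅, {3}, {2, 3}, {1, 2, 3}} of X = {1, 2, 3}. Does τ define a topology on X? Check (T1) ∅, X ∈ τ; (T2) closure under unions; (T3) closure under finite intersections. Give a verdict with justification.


τ IS a topology on X.

Axiom (T1): ∅ ∈ τ? Yes; X ∈ τ? Yes.
Axiom (T2/T3): check pairwise unions and intersections of members of τ.
All pairwise intersections and unions checked — each lies in τ. Therefore τ satisfies (T1), (T2), (T3): it IS a topology on X.


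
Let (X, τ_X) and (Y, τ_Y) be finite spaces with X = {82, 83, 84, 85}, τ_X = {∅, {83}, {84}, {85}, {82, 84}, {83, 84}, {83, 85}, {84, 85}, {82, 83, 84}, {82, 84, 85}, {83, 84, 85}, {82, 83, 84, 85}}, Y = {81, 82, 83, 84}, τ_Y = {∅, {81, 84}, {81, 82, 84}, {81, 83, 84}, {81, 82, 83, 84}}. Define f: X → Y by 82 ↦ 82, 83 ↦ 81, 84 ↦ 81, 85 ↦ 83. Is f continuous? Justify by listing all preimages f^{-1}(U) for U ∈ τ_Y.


f IS continuous.

Compute f^{-1}(U) for each U ∈ τ_Y:
  U = ∅: f^{-1}(U) = ∅ ∈ τ_X ✓.
  U = {81, 84}: f^{-1}(U) = {83, 84} ∈ τ_X ✓.
  U = {81, 82, 84}: f^{-1}(U) = {82, 83, 84} ∈ τ_X ✓.
  U = {81, 83, 84}: f^{-1}(U) = {83, 84, 85} ∈ τ_X ✓.
  U = {81, 82, 83, 84}: f^{-1}(U) = {82, 83, 84, 85} ∈ τ_X ✓.
Every preimage lies in τ_X, so f IS continuous.


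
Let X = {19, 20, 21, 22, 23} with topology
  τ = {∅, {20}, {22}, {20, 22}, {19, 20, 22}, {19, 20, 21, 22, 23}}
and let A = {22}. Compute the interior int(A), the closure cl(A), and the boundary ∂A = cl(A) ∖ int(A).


int(A) = {22}, cl(A) = {19, 21, 22, 23}, ∂A = {19, 21, 23}.

Closed sets in (X, τ) are complements of opens:
  closed(X, τ) = {∅, {21, 23}, {19, 21, 23}, {19, 20, 21, 23}, {19, 21, 22, 23}, {19, 20, 21, 22, 23}}.
int(A) = ⋃ {U ∈ τ : U ⊆ A}. Opens contained in A: ∅, {22}.
Taking the union of these: int(A) = {22}.
cl(A) = ⋂ {C closed : A ⊆ C}. Closed sets containing A: {19, 21, 22, 23}, {19, 20, 21, 22, 23}.
Intersecting these: cl(A) = {19, 21, 22, 23}.
∂A = cl(A) ∖ int(A) = {19, 21, 22, 23} ∖ {22} = {19, 21, 23}.


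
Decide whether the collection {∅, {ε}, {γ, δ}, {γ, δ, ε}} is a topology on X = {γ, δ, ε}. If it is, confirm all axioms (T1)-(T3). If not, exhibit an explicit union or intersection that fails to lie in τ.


τ IS a topology on X.

Axiom (T1): ∅ ∈ τ? Yes; X ∈ τ? Yes.
Axiom (T2/T3): check pairwise unions and intersections of members of τ.
All pairwise intersections and unions checked — each lies in τ. Therefore τ satisfies (T1), (T2), (T3): it IS a topology on X.


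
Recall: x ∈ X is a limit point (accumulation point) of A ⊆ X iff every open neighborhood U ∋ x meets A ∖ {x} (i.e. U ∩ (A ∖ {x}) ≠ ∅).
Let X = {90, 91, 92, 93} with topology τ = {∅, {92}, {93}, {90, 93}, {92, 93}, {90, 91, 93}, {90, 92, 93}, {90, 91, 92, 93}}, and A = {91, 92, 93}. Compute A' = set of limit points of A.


A' = {90, 91}

For each x ∈ X, list the open sets U ∈ τ with x ∈ U, then check whether U ∩ (A ∖ {x}) ≠ ∅ for every such U.
  x = 90: opens ∋ x are {90, 93}, {90, 91, 93}, {90, 92, 93}, {90, 91, 92, 93}; each meets A ∖ {90}, so x IS a limit point.
  x = 91: opens ∋ x are {90, 91, 93}, {90, 91, 92, 93}; each meets A ∖ {91}, so x IS a limit point.
  x = 92: open {92} ∋ x has {92} ∩ (A ∖ {92}) = ∅, so x is NOT a limit point.
  x = 93: open {93} ∋ x has {93} ∩ (A ∖ {93}) = ∅, so x is NOT a limit point.
Collecting: A' = {90, 91}.


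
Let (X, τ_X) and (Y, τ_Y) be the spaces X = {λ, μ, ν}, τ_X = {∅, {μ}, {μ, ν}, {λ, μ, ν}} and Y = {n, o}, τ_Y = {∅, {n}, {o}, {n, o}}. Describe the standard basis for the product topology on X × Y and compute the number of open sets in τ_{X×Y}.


Basis B = {∅ × ∅, {μ} × {n}, {μ} × {o}, {μ} × {n, o}, {μ, ν} × {n}, {μ, ν} × {o}, {λ, μ, ν} × {n}, {λ, μ, ν} × {o}, {μ, ν} × {n, o}, {λ, μ, ν} × {n, o}}; |τ_{X×Y}| = 16.

Enumerate products U × V with U ∈ τ_X, V ∈ τ_Y (deduplicated):
  ∅ × ∅ = {} (∅)
  {μ} × {n} = {(μ,n)}
  {μ} × {o} = {(μ,o)}
  {μ} × {n, o} = {(μ,n), (μ,o)}
  {μ, ν} × {n} = {(μ,n), (ν,n)}
  {μ, ν} × {o} = {(μ,o), (ν,o)}
  {λ, μ, ν} × {n} = {(λ,n), (μ,n), (ν,n)}
  {λ, μ, ν} × {o} = {(λ,o), (μ,o), (ν,o)}
  {μ, ν} × {n, o} = {(μ,n), (μ,o), (ν,n), (ν,o)}
  {λ, μ, ν} × {n, o} = {(λ,n), (λ,o), (μ,n), (μ,o), (ν,n), (ν,o)}
These 10 distinct sets form the basis B.
Close under arbitrary unions to get τ_{X×Y}; counting gives |τ_{X×Y}| = 16.


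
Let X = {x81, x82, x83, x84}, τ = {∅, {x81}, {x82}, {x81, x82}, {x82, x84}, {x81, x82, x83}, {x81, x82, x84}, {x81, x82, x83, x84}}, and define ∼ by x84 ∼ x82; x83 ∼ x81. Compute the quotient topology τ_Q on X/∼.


X/∼ = {[x81=x83], [x82=x84]}; |τ_Q| = 3.

Equivalence classes: [x81=x83], [x82=x84].
Quotient map π: X → X/∼ sends x81 ↦ [x81=x83], x82 ↦ [x82=x84], x83 ↦ [x81=x83], x84 ↦ [x82=x84].
For each subset V ⊆ X/∼, compute π^{-1}(V) ⊆ X and check whether π^{-1}(V) ∈ τ. V is open in τ_Q iff π^{-1}(V) ∈ τ.
  V = {}: π^{-1}(V) = ∅ ∈ τ ✓.
  V = {[x81=x83]}: π^{-1}(V) = {x81, x83} ∉ τ ✗.
  V = {[x82=x84]}: π^{-1}(V) = {x82, x84} ∈ τ ✓.
  V = {[x81=x83], [x82=x84]}: π^{-1}(V) = {x81, x82, x83, x84} ∈ τ ✓.
Open sets in the quotient: τ_Q = {{}, {[x82=x84]}, {[x81=x83], [x82=x84]}} (3 elements).


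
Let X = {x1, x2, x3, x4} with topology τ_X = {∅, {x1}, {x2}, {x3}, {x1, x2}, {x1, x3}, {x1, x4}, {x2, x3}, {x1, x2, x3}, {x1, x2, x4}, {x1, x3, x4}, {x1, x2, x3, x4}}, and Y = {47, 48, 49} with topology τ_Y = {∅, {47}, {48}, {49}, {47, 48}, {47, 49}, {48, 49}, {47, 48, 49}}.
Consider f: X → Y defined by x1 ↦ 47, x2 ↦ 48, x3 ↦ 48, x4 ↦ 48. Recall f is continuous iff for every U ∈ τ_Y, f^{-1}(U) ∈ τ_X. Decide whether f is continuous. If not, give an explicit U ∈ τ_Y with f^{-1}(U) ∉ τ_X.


f is NOT continuous.

Compute f^{-1}(U) for each U ∈ τ_Y:
  U = ∅: f^{-1}(U) = ∅ ∈ τ_X ✓.
  U = {47}: f^{-1}(U) = {x1} ∈ τ_X ✓.
  U = {48}: f^{-1}(U) = {x2, x3, x4} ∉ τ_X ✗.
  U = {49}: f^{-1}(U) = ∅ ∈ τ_X ✓.
  U = {47, 48}: f^{-1}(U) = {x1, x2, x3, x4} ∈ τ_X ✓.
  U = {47, 49}: f^{-1}(U) = {x1} ∈ τ_X ✓.
  U = {48, 49}: f^{-1}(U) = {x2, x3, x4} ∉ τ_X ✗.
  U = {47, 48, 49}: f^{-1}(U) = {x1, x2, x3, x4} ∈ τ_X ✓.
Found U = {48} with f^{-1}(U) = {x2, x3, x4} not in τ_X. Therefore f is NOT continuous.


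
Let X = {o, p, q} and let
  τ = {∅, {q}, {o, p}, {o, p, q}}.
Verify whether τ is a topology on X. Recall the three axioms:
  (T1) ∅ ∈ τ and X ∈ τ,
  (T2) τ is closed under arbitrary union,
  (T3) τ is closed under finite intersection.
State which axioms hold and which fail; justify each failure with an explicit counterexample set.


τ IS a topology on X.

Axiom (T1): ∅ ∈ τ? Yes; X ∈ τ? Yes.
Axiom (T2/T3): check pairwise unions and intersections of members of τ.
All pairwise intersections and unions checked — each lies in τ. Therefore τ satisfies (T1), (T2), (T3): it IS a topology on X.


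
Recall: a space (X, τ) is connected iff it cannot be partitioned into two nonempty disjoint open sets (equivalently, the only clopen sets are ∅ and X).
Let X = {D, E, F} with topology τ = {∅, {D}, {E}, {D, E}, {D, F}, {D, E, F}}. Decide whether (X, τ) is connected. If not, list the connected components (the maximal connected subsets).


(X, τ) is disconnected; components = [{E}, {D, F}].

Find clopen sets (U ∈ τ with X ∖ U ∈ τ):
  U = ∅, X ∖ U = {D, E, F} — both open, so U is clopen.
  U = {E}, X ∖ U = {D, F} — both open, so U is clopen.
  U = {D, F}, X ∖ U = {E} — both open, so U is clopen.
  U = {D, E, F}, X ∖ U = ∅ — both open, so U is clopen.
Nontrivial clopen(s) exist: e.g. {D, F}. So (X, τ) is disconnected.
Compute connected components by grouping points that agree on all clopens:
  component: {E}
  component: {D, F}


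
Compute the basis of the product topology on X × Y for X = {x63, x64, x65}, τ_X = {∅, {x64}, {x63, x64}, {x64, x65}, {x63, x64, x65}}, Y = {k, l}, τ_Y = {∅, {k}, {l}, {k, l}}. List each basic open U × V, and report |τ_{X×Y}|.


Basis B = {∅ × ∅, {x64} × {k}, {x64} × {l}, {x63, x64} × {k}, {x63, x64} × {l}, {x64} × {k, l}, {x64, x65} × {k}, {x64, x65} × {l}, {x63, x64, x65} × {k}, {x63, x64, x65} × {l}, {x63, x64} × {k, l}, {x64, x65} × {k, l}, {x63, x64, x65} × {k, l}}; |τ_{X×Y}| = 25.

Enumerate products U × V with U ∈ τ_X, V ∈ τ_Y (deduplicated):
  ∅ × ∅ = {} (∅)
  {x64} × {k} = {(x64,k)}
  {x64} × {l} = {(x64,l)}
  {x63, x64} × {k} = {(x63,k), (x64,k)}
  {x63, x64} × {l} = {(x63,l), (x64,l)}
  {x64} × {k, l} = {(x64,k), (x64,l)}
  {x64, x65} × {k} = {(x64,k), (x65,k)}
  {x64, x65} × {l} = {(x64,l), (x65,l)}
  {x63, x64, x65} × {k} = {(x63,k), (x64,k), (x65,k)}
  {x63, x64, x65} × {l} = {(x63,l), (x64,l), (x65,l)}
  {x63, x64} × {k, l} = {(x63,k), (x63,l), (x64,k), (x64,l)}
  {x64, x65} × {k, l} = {(x64,k), (x64,l), (x65,k), (x65,l)}
  {x63, x64, x65} × {k, l} = {(x63,k), (x63,l), (x64,k), (x64,l), (x65,k), (x65,l)}
These 13 distinct sets form the basis B.
Close under arbitrary unions to get τ_{X×Y}; counting gives |τ_{X×Y}| = 25.


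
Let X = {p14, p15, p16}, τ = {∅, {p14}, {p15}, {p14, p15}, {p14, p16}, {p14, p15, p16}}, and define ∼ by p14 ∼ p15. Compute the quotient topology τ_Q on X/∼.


X/∼ = {[p14=p15], [p16]}; |τ_Q| = 3.

Equivalence classes: [p14=p15], [p16].
Quotient map π: X → X/∼ sends p14 ↦ [p14=p15], p15 ↦ [p14=p15], p16 ↦ [p16].
For each subset V ⊆ X/∼, compute π^{-1}(V) ⊆ X and check whether π^{-1}(V) ∈ τ. V is open in τ_Q iff π^{-1}(V) ∈ τ.
  V = {}: π^{-1}(V) = ∅ ∈ τ ✓.
  V = {[p14=p15]}: π^{-1}(V) = {p14, p15} ∈ τ ✓.
  V = {[p16]}: π^{-1}(V) = {p16} ∉ τ ✗.
  V = {[p14=p15], [p16]}: π^{-1}(V) = {p14, p15, p16} ∈ τ ✓.
Open sets in the quotient: τ_Q = {{}, {[p14=p15]}, {[p14=p15], [p16]}} (3 elements).


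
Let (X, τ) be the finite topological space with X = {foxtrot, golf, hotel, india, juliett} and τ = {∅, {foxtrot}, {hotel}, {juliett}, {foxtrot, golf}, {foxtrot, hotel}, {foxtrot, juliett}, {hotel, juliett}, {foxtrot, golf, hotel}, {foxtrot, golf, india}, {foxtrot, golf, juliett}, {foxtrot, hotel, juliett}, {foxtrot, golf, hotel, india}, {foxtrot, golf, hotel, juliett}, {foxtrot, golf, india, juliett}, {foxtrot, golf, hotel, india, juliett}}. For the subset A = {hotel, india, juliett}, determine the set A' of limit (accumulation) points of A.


A' = ∅

For each x ∈ X, list the open sets U ∈ τ with x ∈ U, then check whether U ∩ (A ∖ {x}) ≠ ∅ for every such U.
  x = foxtrot: open {foxtrot} ∋ x has {foxtrot} ∩ (A ∖ {foxtrot}) = ∅, so x is NOT a limit point.
  x = golf: open {foxtrot, golf} ∋ x has {foxtrot, golf} ∩ (A ∖ {golf}) = ∅, so x is NOT a limit point.
  x = hotel: open {hotel} ∋ x has {hotel} ∩ (A ∖ {hotel}) = ∅, so x is NOT a limit point.
  x = india: open {foxtrot, golf, india} ∋ x has {foxtrot, golf, india} ∩ (A ∖ {india}) = ∅, so x is NOT a limit point.
  x = juliett: open {juliett} ∋ x has {juliett} ∩ (A ∖ {juliett}) = ∅, so x is NOT a limit point.
Collecting: A' = ∅.


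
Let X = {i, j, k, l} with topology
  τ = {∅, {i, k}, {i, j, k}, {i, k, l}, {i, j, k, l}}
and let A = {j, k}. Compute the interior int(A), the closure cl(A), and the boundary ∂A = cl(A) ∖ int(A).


int(A) = ∅, cl(A) = {i, j, k, l}, ∂A = {i, j, k, l}.

Closed sets in (X, τ) are complements of opens:
  closed(X, τ) = {∅, {j}, {l}, {j, l}, {i, j, k, l}}.
int(A) = ⋃ {U ∈ τ : U ⊆ A}. Opens contained in A: ∅.
Taking the union of these: int(A) = ∅.
cl(A) = ⋂ {C closed : A ⊆ C}. Closed sets containing A: {i, j, k, l}.
Intersecting these: cl(A) = {i, j, k, l}.
∂A = cl(A) ∖ int(A) = {i, j, k, l} ∖ ∅ = {i, j, k, l}.


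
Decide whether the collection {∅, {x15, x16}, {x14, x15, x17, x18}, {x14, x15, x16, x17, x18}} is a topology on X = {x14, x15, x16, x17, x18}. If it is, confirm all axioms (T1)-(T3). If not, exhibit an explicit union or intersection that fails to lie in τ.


τ is NOT a topology on X.

Axiom (T1): ∅ ∈ τ? Yes; X ∈ τ? Yes.
Axiom (T2/T3): check pairwise unions and intersections of members of τ.
Counterexample for (T3): {x15, x16} ∩ {x14, x15, x17, x18} = {x15} ∉ τ. Therefore τ is NOT a topology.


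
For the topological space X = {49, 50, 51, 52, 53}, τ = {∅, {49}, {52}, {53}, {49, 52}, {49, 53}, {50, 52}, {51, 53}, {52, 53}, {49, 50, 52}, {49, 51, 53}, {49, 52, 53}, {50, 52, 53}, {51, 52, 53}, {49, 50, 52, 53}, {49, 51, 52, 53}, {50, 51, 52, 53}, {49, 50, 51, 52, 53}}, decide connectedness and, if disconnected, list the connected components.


(X, τ) is disconnected; components = [{49}, {50, 52}, {51, 53}].

Find clopen sets (U ∈ τ with X ∖ U ∈ τ):
  U = ∅, X ∖ U = {49, 50, 51, 52, 53} — both open, so U is clopen.
  U = {49}, X ∖ U = {50, 51, 52, 53} — both open, so U is clopen.
  U = {50, 52}, X ∖ U = {49, 51, 53} — both open, so U is clopen.
  U = {51, 53}, X ∖ U = {49, 50, 52} — both open, so U is clopen.
  U = {49, 50, 52}, X ∖ U = {51, 53} — both open, so U is clopen.
  U = {49, 51, 53}, X ∖ U = {50, 52} — both open, so U is clopen.
  U = {50, 51, 52, 53}, X ∖ U = {49} — both open, so U is clopen.
  U = {49, 50, 51, 52, 53}, X ∖ U = ∅ — both open, so U is clopen.
Nontrivial clopen(s) exist: e.g. {49}. So (X, τ) is disconnected.
Compute connected components by grouping points that agree on all clopens:
  component: {49}
  component: {50, 52}
  component: {51, 53}


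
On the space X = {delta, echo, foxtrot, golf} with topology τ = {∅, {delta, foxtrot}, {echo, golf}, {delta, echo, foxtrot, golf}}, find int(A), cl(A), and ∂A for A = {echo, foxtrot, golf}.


int(A) = {echo, golf}, cl(A) = {delta, echo, foxtrot, golf}, ∂A = {delta, foxtrot}.

Closed sets in (X, τ) are complements of opens:
  closed(X, τ) = {∅, {delta, foxtrot}, {echo, golf}, {delta, echo, foxtrot, golf}}.
int(A) = ⋃ {U ∈ τ : U ⊆ A}. Opens contained in A: ∅, {echo, golf}.
Taking the union of these: int(A) = {echo, golf}.
cl(A) = ⋂ {C closed : A ⊆ C}. Closed sets containing A: {delta, echo, foxtrot, golf}.
Intersecting these: cl(A) = {delta, echo, foxtrot, golf}.
∂A = cl(A) ∖ int(A) = {delta, echo, foxtrot, golf} ∖ {echo, golf} = {delta, foxtrot}.


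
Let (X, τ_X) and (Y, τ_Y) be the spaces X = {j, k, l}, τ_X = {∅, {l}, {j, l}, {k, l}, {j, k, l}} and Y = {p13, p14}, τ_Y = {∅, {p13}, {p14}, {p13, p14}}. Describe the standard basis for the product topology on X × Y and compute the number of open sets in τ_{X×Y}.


Basis B = {∅ × ∅, {l} × {p13}, {l} × {p14}, {j, l} × {p13}, {j, l} × {p14}, {k, l} × {p13}, {k, l} × {p14}, {l} × {p13, p14}, {j, k, l} × {p13}, {j, k, l} × {p14}, {j, l} × {p13, p14}, {k, l} × {p13, p14}, {j, k, l} × {p13, p14}}; |τ_{X×Y}| = 25.

Enumerate products U × V with U ∈ τ_X, V ∈ τ_Y (deduplicated):
  ∅ × ∅ = {} (∅)
  {l} × {p13} = {(l,p13)}
  {l} × {p14} = {(l,p14)}
  {j, l} × {p13} = {(j,p13), (l,p13)}
  {j, l} × {p14} = {(j,p14), (l,p14)}
  {k, l} × {p13} = {(k,p13), (l,p13)}
  {k, l} × {p14} = {(k,p14), (l,p14)}
  {l} × {p13, p14} = {(l,p13), (l,p14)}
  {j, k, l} × {p13} = {(j,p13), (k,p13), (l,p13)}
  {j, k, l} × {p14} = {(j,p14), (k,p14), (l,p14)}
  {j, l} × {p13, p14} = {(j,p13), (j,p14), (l,p13), (l,p14)}
  {k, l} × {p13, p14} = {(k,p13), (k,p14), (l,p13), (l,p14)}
  {j, k, l} × {p13, p14} = {(j,p13), (j,p14), (k,p13), (k,p14), (l,p13), (l,p14)}
These 13 distinct sets form the basis B.
Close under arbitrary unions to get τ_{X×Y}; counting gives |τ_{X×Y}| = 25.


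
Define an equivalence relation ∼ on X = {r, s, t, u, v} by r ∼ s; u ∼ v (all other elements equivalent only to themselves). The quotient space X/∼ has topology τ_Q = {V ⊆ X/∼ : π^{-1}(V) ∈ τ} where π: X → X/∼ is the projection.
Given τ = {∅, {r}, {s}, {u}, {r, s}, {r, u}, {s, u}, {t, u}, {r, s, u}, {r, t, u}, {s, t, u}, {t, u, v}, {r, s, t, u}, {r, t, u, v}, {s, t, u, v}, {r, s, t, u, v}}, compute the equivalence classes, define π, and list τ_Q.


X/∼ = {[r=s], [t], [u=v]}; |τ_Q| = 4.

Equivalence classes: [r=s], [t], [u=v].
Quotient map π: X → X/∼ sends r ↦ [r=s], s ↦ [r=s], t ↦ [t], u ↦ [u=v], v ↦ [u=v].
For each subset V ⊆ X/∼, compute π^{-1}(V) ⊆ X and check whether π^{-1}(V) ∈ τ. V is open in τ_Q iff π^{-1}(V) ∈ τ.
  V = {}: π^{-1}(V) = ∅ ∈ τ ✓.
  V = {[r=s]}: π^{-1}(V) = {r, s} ∈ τ ✓.
  V = {[t]}: π^{-1}(V) = {t} ∉ τ ✗.
  V = {[r=s], [t]}: π^{-1}(V) = {r, s, t} ∉ τ ✗.
  V = {[u=v]}: π^{-1}(V) = {u, v} ∉ τ ✗.
  V = {[r=s], [u=v]}: π^{-1}(V) = {r, s, u, v} ∉ τ ✗.
  V = {[t], [u=v]}: π^{-1}(V) = {t, u, v} ∈ τ ✓.
  V = {[r=s], [t], [u=v]}: π^{-1}(V) = {r, s, t, u, v} ∈ τ ✓.
Open sets in the quotient: τ_Q = {{}, {[r=s]}, {[t], [u=v]}, {[r=s], [t], [u=v]}} (4 elements).


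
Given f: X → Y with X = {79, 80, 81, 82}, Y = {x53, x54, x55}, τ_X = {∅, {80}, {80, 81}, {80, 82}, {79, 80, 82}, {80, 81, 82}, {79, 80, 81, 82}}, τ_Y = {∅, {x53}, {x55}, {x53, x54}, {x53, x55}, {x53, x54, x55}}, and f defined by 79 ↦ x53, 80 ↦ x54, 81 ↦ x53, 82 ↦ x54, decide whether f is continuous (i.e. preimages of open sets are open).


f is NOT continuous.

Compute f^{-1}(U) for each U ∈ τ_Y:
  U = ∅: f^{-1}(U) = ∅ ∈ τ_X ✓.
  U = {x53}: f^{-1}(U) = {79, 81} ∉ τ_X ✗.
  U = {x55}: f^{-1}(U) = ∅ ∈ τ_X ✓.
  U = {x53, x54}: f^{-1}(U) = {79, 80, 81, 82} ∈ τ_X ✓.
  U = {x53, x55}: f^{-1}(U) = {79, 81} ∉ τ_X ✗.
  U = {x53, x54, x55}: f^{-1}(U) = {79, 80, 81, 82} ∈ τ_X ✓.
Found U = {x53} with f^{-1}(U) = {79, 81} not in τ_X. Therefore f is NOT continuous.


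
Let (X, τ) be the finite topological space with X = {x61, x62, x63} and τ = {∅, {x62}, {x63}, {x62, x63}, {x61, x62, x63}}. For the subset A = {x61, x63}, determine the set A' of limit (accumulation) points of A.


A' = {x61}

For each x ∈ X, list the open sets U ∈ τ with x ∈ U, then check whether U ∩ (A ∖ {x}) ≠ ∅ for every such U.
  x = x61: opens ∋ x are {x61, x62, x63}; each meets A ∖ {x61}, so x IS a limit point.
  x = x62: open {x62} ∋ x has {x62} ∩ (A ∖ {x62}) = ∅, so x is NOT a limit point.
  x = x63: open {x63} ∋ x has {x63} ∩ (A ∖ {x63}) = ∅, so x is NOT a limit point.
Collecting: A' = {x61}.


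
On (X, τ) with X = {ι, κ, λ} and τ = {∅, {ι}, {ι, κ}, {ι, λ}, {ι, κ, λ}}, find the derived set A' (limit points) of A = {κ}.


A' = ∅

For each x ∈ X, list the open sets U ∈ τ with x ∈ U, then check whether U ∩ (A ∖ {x}) ≠ ∅ for every such U.
  x = ι: open {ι} ∋ x has {ι} ∩ (A ∖ {ι}) = ∅, so x is NOT a limit point.
  x = κ: open {ι, κ} ∋ x has {ι, κ} ∩ (A ∖ {κ}) = ∅, so x is NOT a limit point.
  x = λ: open {ι, λ} ∋ x has {ι, λ} ∩ (A ∖ {λ}) = ∅, so x is NOT a limit point.
Collecting: A' = ∅.


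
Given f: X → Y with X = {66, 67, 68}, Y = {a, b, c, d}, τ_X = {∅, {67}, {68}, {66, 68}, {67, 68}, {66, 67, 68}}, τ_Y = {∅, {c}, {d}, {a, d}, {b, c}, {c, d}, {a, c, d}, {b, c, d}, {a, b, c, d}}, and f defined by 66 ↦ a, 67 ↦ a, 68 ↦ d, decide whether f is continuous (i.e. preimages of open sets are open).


f IS continuous.

Compute f^{-1}(U) for each U ∈ τ_Y:
  U = ∅: f^{-1}(U) = ∅ ∈ τ_X ✓.
  U = {c}: f^{-1}(U) = ∅ ∈ τ_X ✓.
  U = {d}: f^{-1}(U) = {68} ∈ τ_X ✓.
  U = {a, d}: f^{-1}(U) = {66, 67, 68} ∈ τ_X ✓.
  U = {b, c}: f^{-1}(U) = ∅ ∈ τ_X ✓.
  U = {c, d}: f^{-1}(U) = {68} ∈ τ_X ✓.
  U = {a, c, d}: f^{-1}(U) = {66, 67, 68} ∈ τ_X ✓.
  U = {b, c, d}: f^{-1}(U) = {68} ∈ τ_X ✓.
  U = {a, b, c, d}: f^{-1}(U) = {66, 67, 68} ∈ τ_X ✓.
Every preimage lies in τ_X, so f IS continuous.
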